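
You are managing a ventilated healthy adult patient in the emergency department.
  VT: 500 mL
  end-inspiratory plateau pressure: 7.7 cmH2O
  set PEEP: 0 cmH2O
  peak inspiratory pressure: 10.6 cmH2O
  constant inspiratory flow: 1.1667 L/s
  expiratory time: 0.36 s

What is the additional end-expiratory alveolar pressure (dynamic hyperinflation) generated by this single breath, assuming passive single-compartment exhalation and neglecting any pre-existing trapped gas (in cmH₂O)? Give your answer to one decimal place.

0.8

R = (PIP − Pplat)/V̇ = (10.6 − 7.7) / 1.1667 = 2.9/1.1667 = 2.486 cmH2O·s/L.
C = Vt/(Pplat − PEEP) = 500.0 / (7.7 − 0) = 500.0/7.7 = 64.935 mL/cmH2O.
τ = R × C = 2.486 × 0.06494 L/cmH2O = 0.1614 s.
Fraction remaining = e^(−Te/τ) = e^(−0.36/0.1614) = 0.1075; trapped volume = 500.0 × 0.1075 = 53.75 mL.
Additional alveolar pressure from trapping ≈ V_trapped / C = 53.75 / 64.935 = 0.8278 cmH2O.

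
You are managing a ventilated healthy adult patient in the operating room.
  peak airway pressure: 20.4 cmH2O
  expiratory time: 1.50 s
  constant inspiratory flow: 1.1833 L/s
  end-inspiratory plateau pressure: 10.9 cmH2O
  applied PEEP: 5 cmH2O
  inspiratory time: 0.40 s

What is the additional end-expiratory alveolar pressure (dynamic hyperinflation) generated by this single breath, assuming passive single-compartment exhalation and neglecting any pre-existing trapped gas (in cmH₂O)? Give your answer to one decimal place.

Vt = flow × Ti = 1.1833 L/s × 0.40 s × 1000 mL/L = 473.32 mL.
R = (PIP − Pplat)/V̇ = (20.4 − 10.9) / 1.1833 = 9.5/1.1833 = 8.028 cmH2O·s/L.
C = Vt/(Pplat − PEEP) = 473.32 / (10.9 − 5) = 473.32/5.9 = 80.224 mL/cmH2O.
τ = R × C = 8.028 × 0.08022 L/cmH2O = 0.644 s.
Fraction remaining = e^(−Te/τ) = e^(−1.50/0.644) = 0.09737; trapped volume = 473.32 × 0.09737 = 46.087 mL.
Additional alveolar pressure from trapping ≈ V_trapped / C = 46.087 / 80.224 = 0.5745 cmH2O.

0.6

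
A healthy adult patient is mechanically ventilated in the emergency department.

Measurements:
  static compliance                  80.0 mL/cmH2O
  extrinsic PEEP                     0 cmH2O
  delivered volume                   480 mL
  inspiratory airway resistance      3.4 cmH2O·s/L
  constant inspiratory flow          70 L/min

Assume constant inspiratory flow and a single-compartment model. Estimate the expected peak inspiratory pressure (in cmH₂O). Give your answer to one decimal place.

Flow: 70 L/min ÷ 60 = 1.1667 L/s.
Equation of motion (constant flow): PIP = Vt/C + R·V̇ + PEEP.
PIP = 480/80.0 + 3.4×1.1667 + 0 = 6.0 + 3.967 + 0 = 9.967 cmH2O.

10.0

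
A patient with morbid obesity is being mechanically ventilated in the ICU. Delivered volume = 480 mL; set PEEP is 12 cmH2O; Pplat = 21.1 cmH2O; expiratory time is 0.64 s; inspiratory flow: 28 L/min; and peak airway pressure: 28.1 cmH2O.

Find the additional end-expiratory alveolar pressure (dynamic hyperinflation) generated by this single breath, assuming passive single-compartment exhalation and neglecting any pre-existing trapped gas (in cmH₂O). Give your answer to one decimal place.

4.1

Flow: 28 L/min ÷ 60 = 0.4667 L/s.
R = (PIP − Pplat)/V̇ = (28.1 − 21.1) / 0.4667 = 7.0/0.4667 = 14.999 cmH2O·s/L.
C = Vt/(Pplat − PEEP) = 480.0 / (21.1 − 12) = 480.0/9.1 = 52.747 mL/cmH2O.
τ = R × C = 14.999 × 0.05275 L/cmH2O = 0.7912 s.
Fraction remaining = e^(−Te/τ) = e^(−0.64/0.7912) = 0.4453; trapped volume = 480.0 × 0.4453 = 213.74 mL.
Additional alveolar pressure from trapping ≈ V_trapped / C = 213.74 / 52.747 = 4.052 cmH2O.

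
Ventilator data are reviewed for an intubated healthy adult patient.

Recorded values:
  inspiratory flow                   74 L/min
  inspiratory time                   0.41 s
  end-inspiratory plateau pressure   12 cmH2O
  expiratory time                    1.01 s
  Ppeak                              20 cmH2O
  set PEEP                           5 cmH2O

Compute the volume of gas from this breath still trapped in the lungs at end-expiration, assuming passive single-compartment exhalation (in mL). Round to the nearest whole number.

59

Flow: 74 L/min ÷ 60 = 1.2333 L/s.
Vt = flow × Ti = 1.2333 L/s × 0.41 s × 1000 mL/L = 505.65 mL.
R = (PIP − Pplat)/V̇ = (20 − 12) / 1.2333 = 8.0/1.2333 = 6.487 cmH2O·s/L.
C = Vt/(Pplat − PEEP) = 505.65 / (12 − 5) = 505.65/7.0 = 72.236 mL/cmH2O.
τ = R × C = 6.487 × 0.07224 L/cmH2O = 0.4686 s.
Fraction remaining = e^(−Te/τ) = e^(−1.01/0.4686) = 0.1159.
Trapped volume = 505.65 × 0.1159 = 58.605 mL.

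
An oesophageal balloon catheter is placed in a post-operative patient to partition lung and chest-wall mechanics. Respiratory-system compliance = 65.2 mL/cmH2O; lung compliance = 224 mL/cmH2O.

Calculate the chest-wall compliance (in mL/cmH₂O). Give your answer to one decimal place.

92.0

1/Ccw = 1/Crs − 1/CL.
1/Ccw = 1/65.2 − 1/224 = 0.01087.
Ccw = 91.996 mL/cmH2O.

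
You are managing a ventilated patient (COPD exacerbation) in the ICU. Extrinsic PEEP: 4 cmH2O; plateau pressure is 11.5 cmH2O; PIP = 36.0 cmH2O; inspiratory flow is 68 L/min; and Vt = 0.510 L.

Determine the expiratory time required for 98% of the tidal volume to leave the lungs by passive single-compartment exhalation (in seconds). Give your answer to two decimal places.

Flow: 68 L/min ÷ 60 = 1.1333 L/s.
R = (PIP − Pplat)/V̇ = (36.0 − 11.5) / 1.1333 = 24.5/1.1333 = 21.618 cmH2O·s/L.
C = Vt/(Pplat − PEEP) = 510.0 / (11.5 − 4) = 510.0/7.5 = 68.0 mL/cmH2O.
τ = R × C = 21.618 × 0.068 L/cmH2O = 1.47 s.
t = −τ·ln(1 − 0.98) = −1.47·ln(0.02) = 5.751 s.

5.75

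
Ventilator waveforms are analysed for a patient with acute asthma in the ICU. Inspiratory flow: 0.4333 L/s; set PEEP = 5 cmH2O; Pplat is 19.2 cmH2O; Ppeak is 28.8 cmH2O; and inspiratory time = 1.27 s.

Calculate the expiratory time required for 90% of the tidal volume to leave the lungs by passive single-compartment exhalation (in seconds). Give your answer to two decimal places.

Vt = flow × Ti = 0.4333 L/s × 1.27 s × 1000 mL/L = 550.29 mL.
R = (PIP − Pplat)/V̇ = (28.8 − 19.2) / 0.4333 = 9.6/0.4333 = 22.156 cmH2O·s/L.
C = Vt/(Pplat − PEEP) = 550.29 / (19.2 − 5) = 550.29/14.2 = 38.753 mL/cmH2O.
τ = R × C = 22.156 × 0.03875 L/cmH2O = 0.8585 s.
t = −τ·ln(1 − 0.90) = −0.8585·ln(0.1) = 1.977 s.

1.98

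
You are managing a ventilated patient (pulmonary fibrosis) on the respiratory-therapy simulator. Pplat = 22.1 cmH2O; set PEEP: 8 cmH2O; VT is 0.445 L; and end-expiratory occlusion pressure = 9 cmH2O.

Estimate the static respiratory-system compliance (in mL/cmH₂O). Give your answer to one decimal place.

End-expiratory occlusion gives total PEEP = 9 cmH2O (intrinsic PEEP = 9 − 8 = 1). Use total PEEP for the elastic gradient.
Cstat = Vt / (Pplat − PEEPtotal) = 445 / (22.1 − 9) = 445 / 13.1 = 33.969 mL/cmH2O.

34.0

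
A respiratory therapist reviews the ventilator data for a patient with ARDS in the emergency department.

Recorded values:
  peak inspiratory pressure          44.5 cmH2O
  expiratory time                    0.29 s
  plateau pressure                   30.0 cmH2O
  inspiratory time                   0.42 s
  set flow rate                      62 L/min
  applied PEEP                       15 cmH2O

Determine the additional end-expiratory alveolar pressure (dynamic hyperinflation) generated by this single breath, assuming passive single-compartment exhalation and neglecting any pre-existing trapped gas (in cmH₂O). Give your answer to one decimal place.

7.3

Flow: 62 L/min ÷ 60 = 1.0333 L/s.
Vt = flow × Ti = 1.0333 L/s × 0.42 s × 1000 mL/L = 433.99 mL.
R = (PIP − Pplat)/V̇ = (44.5 − 30.0) / 1.0333 = 14.5/1.0333 = 14.033 cmH2O·s/L.
C = Vt/(Pplat − PEEP) = 433.99 / (30.0 − 15) = 433.99/15.0 = 28.933 mL/cmH2O.
τ = R × C = 14.033 × 0.02893 L/cmH2O = 0.406 s.
Fraction remaining = e^(−Te/τ) = e^(−0.29/0.406) = 0.4895; trapped volume = 433.99 × 0.4895 = 212.44 mL.
Additional alveolar pressure from trapping ≈ V_trapped / C = 212.44 / 28.933 = 7.342 cmH2O.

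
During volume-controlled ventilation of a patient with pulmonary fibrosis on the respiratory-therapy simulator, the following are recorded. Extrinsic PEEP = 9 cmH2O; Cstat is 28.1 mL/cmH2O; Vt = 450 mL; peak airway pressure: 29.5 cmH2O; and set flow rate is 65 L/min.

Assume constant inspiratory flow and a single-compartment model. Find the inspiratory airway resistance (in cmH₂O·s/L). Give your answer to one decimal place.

4.1

Flow: 65 L/min ÷ 60 = 1.0833 L/s.
Equation of motion (constant flow): PIP = Vt/C + R·V̇ + PEEP.
R·V̇ = PIP − Vt/C − PEEP = 29.5 − 450/28.1 − 9 = 29.5 − 16.014 − 9 = 4.486 cmH2O.
R = 4.486 / 1.0833 = 4.141 cmH2O·s/L.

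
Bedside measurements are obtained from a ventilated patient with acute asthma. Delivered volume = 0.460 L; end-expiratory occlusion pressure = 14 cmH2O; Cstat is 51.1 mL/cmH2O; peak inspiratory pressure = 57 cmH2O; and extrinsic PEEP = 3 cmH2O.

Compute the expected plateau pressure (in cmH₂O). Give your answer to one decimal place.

23.0

End-expiratory occlusion gives total PEEP = 14 cmH2O (intrinsic PEEP = 14 − 3 = 11). Use total PEEP for the elastic gradient.
Pplat = PEEPtotal + Vt / Cstat = 14 + 460 / 51.1 = 14 + 9.002 = 23.002 cmH2O.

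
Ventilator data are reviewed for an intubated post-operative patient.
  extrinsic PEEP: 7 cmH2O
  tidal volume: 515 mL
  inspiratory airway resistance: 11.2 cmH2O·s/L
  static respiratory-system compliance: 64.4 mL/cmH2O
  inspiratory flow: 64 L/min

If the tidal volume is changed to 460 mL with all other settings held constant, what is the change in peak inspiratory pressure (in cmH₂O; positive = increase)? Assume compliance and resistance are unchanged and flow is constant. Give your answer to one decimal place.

PIP = Vt/C + R·V̇ + PEEP (constant-flow equation of motion).
Only the elastic term changes: ΔPIP = ΔVt / C = (460 − 515) / 64.4 = -0.854 cmH2O.

-0.9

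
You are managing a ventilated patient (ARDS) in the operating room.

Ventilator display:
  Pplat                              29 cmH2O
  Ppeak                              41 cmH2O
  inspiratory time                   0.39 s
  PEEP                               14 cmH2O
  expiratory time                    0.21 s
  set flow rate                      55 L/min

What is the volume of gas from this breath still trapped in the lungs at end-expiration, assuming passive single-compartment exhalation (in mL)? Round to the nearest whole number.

Flow: 55 L/min ÷ 60 = 0.9167 L/s.
Vt = flow × Ti = 0.9167 L/s × 0.39 s × 1000 mL/L = 357.51 mL.
R = (PIP − Pplat)/V̇ = (41 − 29) / 0.9167 = 12.0/0.9167 = 13.09 cmH2O·s/L.
C = Vt/(Pplat − PEEP) = 357.51 / (29 − 14) = 357.51/15.0 = 23.834 mL/cmH2O.
τ = R × C = 13.09 × 0.02383 L/cmH2O = 0.3119 s.
Fraction remaining = e^(−Te/τ) = e^(−0.21/0.3119) = 0.51.
Trapped volume = 357.51 × 0.51 = 182.33 mL.

182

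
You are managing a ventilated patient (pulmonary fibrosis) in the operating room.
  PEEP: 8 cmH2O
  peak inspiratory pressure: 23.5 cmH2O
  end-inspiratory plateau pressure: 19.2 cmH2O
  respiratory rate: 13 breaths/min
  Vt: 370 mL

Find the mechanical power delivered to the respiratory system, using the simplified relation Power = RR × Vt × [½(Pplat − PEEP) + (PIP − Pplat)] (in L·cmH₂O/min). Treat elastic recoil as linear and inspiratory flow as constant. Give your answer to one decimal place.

Per-breath work = Vt × [½(Pplat−PEEP) + (PIP−Pplat)] = 0.370 × [0.5×11.2 + 4.3] = 0.370 × 9.9 = 3.663 L·cmH2O.
Power = 13 × 3.663 = 47.619 L·cmH2O/min.

47.6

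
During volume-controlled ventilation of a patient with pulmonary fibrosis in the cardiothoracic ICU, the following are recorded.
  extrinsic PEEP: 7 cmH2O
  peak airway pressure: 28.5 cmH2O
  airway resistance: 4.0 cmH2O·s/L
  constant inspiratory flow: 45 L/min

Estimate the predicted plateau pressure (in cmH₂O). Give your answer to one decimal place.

Flow: 45 L/min ÷ 60 = 0.75 L/s.
Pplat = PIP − Raw × flow = 28.5 − 4.0 × 0.75 = 28.5 − 3.0 = 25.5 cmH2O.

25.5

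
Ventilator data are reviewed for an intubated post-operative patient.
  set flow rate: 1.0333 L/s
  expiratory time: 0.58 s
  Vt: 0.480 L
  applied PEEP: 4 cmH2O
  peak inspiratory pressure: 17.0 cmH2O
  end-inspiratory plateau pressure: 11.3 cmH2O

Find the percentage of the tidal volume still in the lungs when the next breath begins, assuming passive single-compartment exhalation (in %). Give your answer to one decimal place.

20.2

R = (PIP − Pplat)/V̇ = (17.0 − 11.3) / 1.0333 = 5.7/1.0333 = 5.516 cmH2O·s/L.
C = Vt/(Pplat − PEEP) = 480.0 / (11.3 − 4) = 480.0/7.3 = 65.753 mL/cmH2O.
τ = R × C = 5.516 × 0.06575 L/cmH2O = 0.3627 s.
Fraction remaining at end-expiration = e^(−Te/τ) = e^(−0.58/0.3627) = 0.2021 → 20.21%.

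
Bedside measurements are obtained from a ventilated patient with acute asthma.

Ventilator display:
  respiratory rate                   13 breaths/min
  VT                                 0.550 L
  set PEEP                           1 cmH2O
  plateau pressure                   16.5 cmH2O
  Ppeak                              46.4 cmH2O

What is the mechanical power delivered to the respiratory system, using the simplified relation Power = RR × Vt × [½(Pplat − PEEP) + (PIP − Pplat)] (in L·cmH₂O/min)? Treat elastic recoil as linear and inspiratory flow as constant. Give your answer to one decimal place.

Per-breath work = Vt × [½(Pplat−PEEP) + (PIP−Pplat)] = 0.550 × [0.5×15.5 + 29.9] = 0.550 × 37.65 = 20.708 L·cmH2O.
Power = 13 × 20.708 = 269.2 L·cmH2O/min.

269.2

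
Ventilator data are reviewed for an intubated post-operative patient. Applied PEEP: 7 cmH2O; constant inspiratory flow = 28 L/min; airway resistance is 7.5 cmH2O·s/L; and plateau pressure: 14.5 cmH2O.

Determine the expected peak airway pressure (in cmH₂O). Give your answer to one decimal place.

Flow: 28 L/min ÷ 60 = 0.4667 L/s.
PIP = Pplat + Raw × flow = 14.5 + 7.5 × 0.4667 = 14.5 + 3.5 = 18.0 cmH2O.

18.0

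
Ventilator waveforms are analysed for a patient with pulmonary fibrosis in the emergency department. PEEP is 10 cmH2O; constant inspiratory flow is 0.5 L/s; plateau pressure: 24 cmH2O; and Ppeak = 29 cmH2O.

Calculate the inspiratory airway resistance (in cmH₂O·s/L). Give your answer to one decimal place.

Raw = (PIP − Pplat) / flow = (29 − 24) / 0.5 = 5.0 / 0.5 = 10.0 cmH2O·s/L.

10.0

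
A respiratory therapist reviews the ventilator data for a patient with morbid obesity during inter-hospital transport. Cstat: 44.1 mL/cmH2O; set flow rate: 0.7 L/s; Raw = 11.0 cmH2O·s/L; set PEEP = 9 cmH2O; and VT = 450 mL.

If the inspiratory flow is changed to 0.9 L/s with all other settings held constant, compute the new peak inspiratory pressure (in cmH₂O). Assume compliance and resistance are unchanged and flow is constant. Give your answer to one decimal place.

29.1

PIP = Vt/C + R·V̇ + PEEP (constant-flow equation of motion).
Only the resistive term changes: ΔPIP = R × ΔV̇ = 11.0 × (0.9 − 0.7) = 11.0 × 0.2 = 2.2 cmH2O.
Original PIP = 450/44.1 + 11.0×0.7 + 9 = 26.904 cmH2O; new PIP = 26.904 + (2.2) = 29.104 cmH2O.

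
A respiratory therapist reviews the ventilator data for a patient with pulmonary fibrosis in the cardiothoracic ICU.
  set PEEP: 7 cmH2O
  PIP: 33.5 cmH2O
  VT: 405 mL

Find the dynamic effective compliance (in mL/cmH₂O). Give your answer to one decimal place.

15.3

Dynamic compliance = Vt / (PIP − PEEP) = 405 / (33.5 − 7) = 405 / 26.5 = 15.283 mL/cmH2O.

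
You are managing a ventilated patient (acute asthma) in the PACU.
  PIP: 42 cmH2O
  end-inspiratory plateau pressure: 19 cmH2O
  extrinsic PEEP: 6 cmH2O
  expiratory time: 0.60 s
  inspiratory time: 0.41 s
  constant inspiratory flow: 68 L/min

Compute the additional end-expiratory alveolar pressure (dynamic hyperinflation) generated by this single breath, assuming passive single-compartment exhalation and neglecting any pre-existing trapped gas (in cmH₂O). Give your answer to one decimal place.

Flow: 68 L/min ÷ 60 = 1.1333 L/s.
Vt = flow × Ti = 1.1333 L/s × 0.41 s × 1000 mL/L = 464.65 mL.
R = (PIP − Pplat)/V̇ = (42 − 19) / 1.1333 = 23.0/1.1333 = 20.295 cmH2O·s/L.
C = Vt/(Pplat − PEEP) = 464.65 / (19 − 6) = 464.65/13.0 = 35.742 mL/cmH2O.
τ = R × C = 20.295 × 0.03574 L/cmH2O = 0.7253 s.
Fraction remaining = e^(−Te/τ) = e^(−0.60/0.7253) = 0.4373; trapped volume = 464.65 × 0.4373 = 203.19 mL.
Additional alveolar pressure from trapping ≈ V_trapped / C = 203.19 / 35.742 = 5.685 cmH2O.

5.7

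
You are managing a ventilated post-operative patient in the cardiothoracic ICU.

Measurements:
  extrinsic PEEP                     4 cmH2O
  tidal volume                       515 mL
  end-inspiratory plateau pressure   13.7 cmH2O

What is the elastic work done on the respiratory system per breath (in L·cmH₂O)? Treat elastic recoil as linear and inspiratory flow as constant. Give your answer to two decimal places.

Elastic work ≈ ½ × (Pplat − PEEP) × Vt = 0.5 × (13.7 − 4) × 0.515 L = 0.5 × 9.7 × 0.515 = 2.498 L·cmH2O.

2.50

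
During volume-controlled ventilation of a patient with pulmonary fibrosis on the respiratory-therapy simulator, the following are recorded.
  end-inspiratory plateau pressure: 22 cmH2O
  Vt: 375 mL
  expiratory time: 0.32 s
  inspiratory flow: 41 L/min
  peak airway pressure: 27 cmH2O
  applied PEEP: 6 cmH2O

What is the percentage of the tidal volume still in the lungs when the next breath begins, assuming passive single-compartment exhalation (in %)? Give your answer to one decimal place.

Flow: 41 L/min ÷ 60 = 0.6833 L/s.
R = (PIP − Pplat)/V̇ = (27 − 22) / 0.6833 = 5.0/0.6833 = 7.317 cmH2O·s/L.
C = Vt/(Pplat − PEEP) = 375.0 / (22 − 6) = 375.0/16.0 = 23.438 mL/cmH2O.
τ = R × C = 7.317 × 0.02344 L/cmH2O = 0.1715 s.
Fraction remaining at end-expiration = e^(−Te/τ) = e^(−0.32/0.1715) = 0.1548 → 15.48%.

15.5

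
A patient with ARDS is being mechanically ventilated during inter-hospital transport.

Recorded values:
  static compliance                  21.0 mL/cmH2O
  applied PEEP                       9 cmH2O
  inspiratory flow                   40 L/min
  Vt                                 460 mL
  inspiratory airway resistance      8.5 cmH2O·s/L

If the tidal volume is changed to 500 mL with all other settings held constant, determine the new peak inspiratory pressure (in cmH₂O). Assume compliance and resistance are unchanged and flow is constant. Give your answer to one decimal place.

38.5

Flow: 40 L/min ÷ 60 = 0.6667 L/s.
PIP = Vt/C + R·V̇ + PEEP (constant-flow equation of motion).
Only the elastic term changes: ΔPIP = ΔVt / C = (500 − 460) / 21.0 = 1.905 cmH2O.
Original PIP = 460/21.0 + 8.5×0.6667 + 9 = 36.572 cmH2O; new PIP = 36.572 + (1.905) = 38.477 cmH2O.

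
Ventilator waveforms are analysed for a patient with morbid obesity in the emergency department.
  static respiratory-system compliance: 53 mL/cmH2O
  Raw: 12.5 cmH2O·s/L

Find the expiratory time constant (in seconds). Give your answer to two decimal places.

0.66

τ = R × C = 12.5 × 53 mL/cmH2O = 12.5 × 0.053 L/cmH2O = 0.6625 s.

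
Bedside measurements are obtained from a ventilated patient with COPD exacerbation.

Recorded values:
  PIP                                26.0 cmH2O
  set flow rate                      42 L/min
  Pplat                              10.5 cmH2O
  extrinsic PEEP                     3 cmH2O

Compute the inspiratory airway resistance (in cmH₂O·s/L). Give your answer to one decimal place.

22.1

Flow: 42 L/min ÷ 60 = 0.7 L/s.
Raw = (PIP − Pplat) / flow = (26.0 − 10.5) / 0.7 = 15.5 / 0.7 = 22.143 cmH2O·s/L.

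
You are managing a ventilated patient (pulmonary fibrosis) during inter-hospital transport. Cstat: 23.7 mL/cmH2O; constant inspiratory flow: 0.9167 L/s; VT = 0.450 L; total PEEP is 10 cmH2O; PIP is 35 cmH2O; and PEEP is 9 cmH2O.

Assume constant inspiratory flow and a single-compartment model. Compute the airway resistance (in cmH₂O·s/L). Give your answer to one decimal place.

Total PEEP = 10 cmH2O (set 9 + intrinsic 1); this is the baseline alveolar pressure.
Equation of motion (constant flow): PIP = Vt/C + R·V̇ + PEEP.
R·V̇ = PIP − Vt/C − PEEP = 35 − 450/23.7 − 10 = 35 − 18.987 − 10 = 6.013 cmH2O.
R = 6.013 / 0.9167 = 6.559 cmH2O·s/L.

6.6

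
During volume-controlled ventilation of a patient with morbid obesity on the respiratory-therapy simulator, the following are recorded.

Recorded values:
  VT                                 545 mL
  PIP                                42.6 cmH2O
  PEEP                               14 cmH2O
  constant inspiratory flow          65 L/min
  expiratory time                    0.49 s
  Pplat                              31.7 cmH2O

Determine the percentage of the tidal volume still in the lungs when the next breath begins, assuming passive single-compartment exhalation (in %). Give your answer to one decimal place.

20.6

Flow: 65 L/min ÷ 60 = 1.0833 L/s.
R = (PIP − Pplat)/V̇ = (42.6 − 31.7) / 1.0833 = 10.9/1.0833 = 10.062 cmH2O·s/L.
C = Vt/(Pplat − PEEP) = 545.0 / (31.7 − 14) = 545.0/17.7 = 30.791 mL/cmH2O.
τ = R × C = 10.062 × 0.03079 L/cmH2O = 0.3098 s.
Fraction remaining at end-expiration = e^(−Te/τ) = e^(−0.49/0.3098) = 0.2056 → 20.56%.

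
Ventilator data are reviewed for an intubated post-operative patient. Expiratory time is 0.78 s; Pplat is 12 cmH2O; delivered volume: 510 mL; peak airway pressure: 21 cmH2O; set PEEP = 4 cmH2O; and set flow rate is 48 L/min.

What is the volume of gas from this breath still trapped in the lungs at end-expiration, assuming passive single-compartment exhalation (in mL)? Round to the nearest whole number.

172

Flow: 48 L/min ÷ 60 = 0.8 L/s.
R = (PIP − Pplat)/V̇ = (21 − 12) / 0.8 = 9.0/0.8 = 11.25 cmH2O·s/L.
C = Vt/(Pplat − PEEP) = 510.0 / (12 − 4) = 510.0/8.0 = 63.75 mL/cmH2O.
τ = R × C = 11.25 × 0.06375 L/cmH2O = 0.7172 s.
Fraction remaining = e^(−Te/τ) = e^(−0.78/0.7172) = 0.337.
Trapped volume = 510.0 × 0.337 = 171.87 mL.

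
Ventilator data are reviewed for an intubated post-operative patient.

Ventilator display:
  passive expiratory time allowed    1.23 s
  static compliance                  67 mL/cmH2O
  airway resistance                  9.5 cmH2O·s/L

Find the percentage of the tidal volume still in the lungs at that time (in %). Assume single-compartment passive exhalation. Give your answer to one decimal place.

τ = R × C = 9.5 × 67 mL/cmH2O = 9.5 × 0.067 L/cmH2O = 0.6365 s.
Passive exhalation: V(t)/V₀ = e^(−t/τ) = e^(−1.23/0.6365) = 0.1448.
Fraction remaining = 0.1448 → 14.48%.

14.5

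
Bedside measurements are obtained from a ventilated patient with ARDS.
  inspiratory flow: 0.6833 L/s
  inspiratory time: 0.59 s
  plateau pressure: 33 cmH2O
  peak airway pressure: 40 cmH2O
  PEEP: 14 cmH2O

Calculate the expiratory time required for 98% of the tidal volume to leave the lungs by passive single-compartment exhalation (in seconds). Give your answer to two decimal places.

0.85

Vt = flow × Ti = 0.6833 L/s × 0.59 s × 1000 mL/L = 403.15 mL.
R = (PIP − Pplat)/V̇ = (40 − 33) / 0.6833 = 7.0/0.6833 = 10.244 cmH2O·s/L.
C = Vt/(Pplat − PEEP) = 403.15 / (33 − 14) = 403.15/19.0 = 21.218 mL/cmH2O.
τ = R × C = 10.244 × 0.02122 L/cmH2O = 0.2174 s.
t = −τ·ln(1 − 0.98) = −0.2174·ln(0.02) = 0.8505 s.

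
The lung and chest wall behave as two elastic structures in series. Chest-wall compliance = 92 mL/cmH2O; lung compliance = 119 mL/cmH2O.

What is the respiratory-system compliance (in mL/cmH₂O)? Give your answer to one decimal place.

Lung and chest wall are elastances in series: 1/Crs = 1/CL + 1/Ccw.
1/Crs = 1/119 + 1/92 = 0.01927.
Crs = 51.894 mL/cmH2O.

51.9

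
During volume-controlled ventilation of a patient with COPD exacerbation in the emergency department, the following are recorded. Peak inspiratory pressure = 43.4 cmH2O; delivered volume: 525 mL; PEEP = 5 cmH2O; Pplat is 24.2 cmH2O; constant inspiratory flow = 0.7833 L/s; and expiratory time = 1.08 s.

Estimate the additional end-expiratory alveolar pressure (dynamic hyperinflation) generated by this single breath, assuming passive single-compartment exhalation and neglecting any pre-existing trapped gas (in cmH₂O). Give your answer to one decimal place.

3.8

R = (PIP − Pplat)/V̇ = (43.4 − 24.2) / 0.7833 = 19.2/0.7833 = 24.512 cmH2O·s/L.
C = Vt/(Pplat − PEEP) = 525.0 / (24.2 − 5) = 525.0/19.2 = 27.344 mL/cmH2O.
τ = R × C = 24.512 × 0.02734 L/cmH2O = 0.6702 s.
Fraction remaining = e^(−Te/τ) = e^(−1.08/0.6702) = 0.1996; trapped volume = 525.0 × 0.1996 = 104.79 mL.
Additional alveolar pressure from trapping ≈ V_trapped / C = 104.79 / 27.344 = 3.832 cmH2O.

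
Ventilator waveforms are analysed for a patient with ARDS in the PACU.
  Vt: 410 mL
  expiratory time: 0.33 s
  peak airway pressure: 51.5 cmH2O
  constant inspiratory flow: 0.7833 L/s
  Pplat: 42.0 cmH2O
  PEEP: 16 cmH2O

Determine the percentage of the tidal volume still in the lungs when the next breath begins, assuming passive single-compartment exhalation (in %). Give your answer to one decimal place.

17.8

R = (PIP − Pplat)/V̇ = (51.5 − 42.0) / 0.7833 = 9.5/0.7833 = 12.128 cmH2O·s/L.
C = Vt/(Pplat − PEEP) = 410.0 / (42.0 − 16) = 410.0/26.0 = 15.769 mL/cmH2O.
τ = R × C = 12.128 × 0.01577 L/cmH2O = 0.1913 s.
Fraction remaining at end-expiration = e^(−Te/τ) = e^(−0.33/0.1913) = 0.1782 → 17.82%.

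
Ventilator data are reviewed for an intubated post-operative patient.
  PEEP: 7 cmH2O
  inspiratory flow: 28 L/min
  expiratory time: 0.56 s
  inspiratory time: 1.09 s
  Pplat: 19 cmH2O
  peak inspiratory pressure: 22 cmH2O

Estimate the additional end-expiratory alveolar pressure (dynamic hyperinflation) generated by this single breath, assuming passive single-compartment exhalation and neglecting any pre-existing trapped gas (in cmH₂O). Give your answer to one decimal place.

Flow: 28 L/min ÷ 60 = 0.4667 L/s.
Vt = flow × Ti = 0.4667 L/s × 1.09 s × 1000 mL/L = 508.7 mL.
R = (PIP − Pplat)/V̇ = (22 − 19) / 0.4667 = 3.0/0.4667 = 6.428 cmH2O·s/L.
C = Vt/(Pplat − PEEP) = 508.7 / (19 − 7) = 508.7/12.0 = 42.392 mL/cmH2O.
τ = R × C = 6.428 × 0.04239 L/cmH2O = 0.2725 s.
Fraction remaining = e^(−Te/τ) = e^(−0.56/0.2725) = 0.1281; trapped volume = 508.7 × 0.1281 = 65.164 mL.
Additional alveolar pressure from trapping ≈ V_trapped / C = 65.164 / 42.392 = 1.537 cmH2O.

1.5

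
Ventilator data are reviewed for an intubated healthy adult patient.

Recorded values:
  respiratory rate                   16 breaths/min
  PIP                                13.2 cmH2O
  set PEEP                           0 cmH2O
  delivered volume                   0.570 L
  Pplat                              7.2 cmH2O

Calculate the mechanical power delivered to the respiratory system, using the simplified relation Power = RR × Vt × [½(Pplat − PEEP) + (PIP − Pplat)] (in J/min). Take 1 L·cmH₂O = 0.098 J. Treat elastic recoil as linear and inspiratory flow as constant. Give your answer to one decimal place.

8.6

Per-breath work = Vt × [½(Pplat−PEEP) + (PIP−Pplat)] = 0.570 × [0.5×7.2 + 6.0] = 0.570 × 9.6 = 5.472 L·cmH2O.
Power = 16 × 5.472 = 87.552 L·cmH2O/min.
× 0.098 J/(L·cmH2O) → 8.58 J/min.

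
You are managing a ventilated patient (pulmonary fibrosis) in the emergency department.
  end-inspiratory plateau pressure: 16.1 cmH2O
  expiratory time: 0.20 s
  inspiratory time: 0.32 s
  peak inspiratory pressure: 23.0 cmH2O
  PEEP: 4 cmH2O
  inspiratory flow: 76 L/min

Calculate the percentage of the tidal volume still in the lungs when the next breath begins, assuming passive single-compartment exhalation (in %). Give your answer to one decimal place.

Flow: 76 L/min ÷ 60 = 1.2667 L/s.
Vt = flow × Ti = 1.2667 L/s × 0.32 s × 1000 mL/L = 405.34 mL.
R = (PIP − Pplat)/V̇ = (23.0 − 16.1) / 1.2667 = 6.9/1.2667 = 5.447 cmH2O·s/L.
C = Vt/(Pplat − PEEP) = 405.34 / (16.1 − 4) = 405.34/12.1 = 33.499 mL/cmH2O.
τ = R × C = 5.447 × 0.0335 L/cmH2O = 0.1825 s.
Fraction remaining at end-expiration = e^(−Te/τ) = e^(−0.20/0.1825) = 0.3342 → 33.42%.

33.4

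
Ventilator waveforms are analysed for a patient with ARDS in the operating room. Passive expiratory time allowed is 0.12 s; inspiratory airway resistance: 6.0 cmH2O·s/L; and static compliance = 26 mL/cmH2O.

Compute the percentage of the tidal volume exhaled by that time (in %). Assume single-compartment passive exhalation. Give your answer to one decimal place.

τ = R × C = 6.0 × 26 mL/cmH2O = 6.0 × 0.026 L/cmH2O = 0.156 s.
Passive exhalation: V(t)/V₀ = e^(−t/τ) = e^(−0.12/0.156) = 0.4634.
Fraction exhaled = 1 − 0.4634 = 0.5366 → 53.66%.

53.7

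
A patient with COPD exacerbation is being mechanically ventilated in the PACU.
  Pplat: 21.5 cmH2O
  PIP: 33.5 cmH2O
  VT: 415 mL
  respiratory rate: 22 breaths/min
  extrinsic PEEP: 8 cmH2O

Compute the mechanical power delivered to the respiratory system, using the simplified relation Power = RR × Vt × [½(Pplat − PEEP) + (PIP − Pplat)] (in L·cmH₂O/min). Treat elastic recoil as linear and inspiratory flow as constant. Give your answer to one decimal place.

Per-breath work = Vt × [½(Pplat−PEEP) + (PIP−Pplat)] = 0.415 × [0.5×13.5 + 12.0] = 0.415 × 18.75 = 7.781 L·cmH2O.
Power = 22 × 7.781 = 171.18 L·cmH2O/min.

171.2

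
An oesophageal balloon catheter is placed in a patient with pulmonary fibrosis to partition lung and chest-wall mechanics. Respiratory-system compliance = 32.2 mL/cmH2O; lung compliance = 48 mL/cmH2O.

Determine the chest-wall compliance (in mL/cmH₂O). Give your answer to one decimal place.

1/Ccw = 1/Crs − 1/CL.
1/Ccw = 1/32.2 − 1/48 = 0.01022.
Ccw = 97.847 mL/cmH2O.

97.8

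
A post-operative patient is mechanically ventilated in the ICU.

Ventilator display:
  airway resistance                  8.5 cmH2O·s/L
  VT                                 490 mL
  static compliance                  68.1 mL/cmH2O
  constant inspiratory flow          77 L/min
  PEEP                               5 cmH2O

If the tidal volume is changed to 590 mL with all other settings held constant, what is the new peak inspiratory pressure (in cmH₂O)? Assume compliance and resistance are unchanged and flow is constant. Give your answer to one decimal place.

Flow: 77 L/min ÷ 60 = 1.2833 L/s.
PIP = Vt/C + R·V̇ + PEEP (constant-flow equation of motion).
Only the elastic term changes: ΔPIP = ΔVt / C = (590 − 490) / 68.1 = 1.468 cmH2O.
Original PIP = 490/68.1 + 8.5×1.2833 + 5 = 23.103 cmH2O; new PIP = 23.103 + (1.468) = 24.571 cmH2O.

24.6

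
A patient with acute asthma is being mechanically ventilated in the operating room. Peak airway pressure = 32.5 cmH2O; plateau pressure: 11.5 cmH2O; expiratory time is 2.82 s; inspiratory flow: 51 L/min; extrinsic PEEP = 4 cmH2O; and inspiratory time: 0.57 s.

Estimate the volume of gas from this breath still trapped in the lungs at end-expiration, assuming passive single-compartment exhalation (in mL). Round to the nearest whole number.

Flow: 51 L/min ÷ 60 = 0.85 L/s.
Vt = flow × Ti = 0.85 L/s × 0.57 s × 1000 mL/L = 484.5 mL.
R = (PIP − Pplat)/V̇ = (32.5 − 11.5) / 0.85 = 21.0/0.85 = 24.706 cmH2O·s/L.
C = Vt/(Pplat − PEEP) = 484.5 / (11.5 − 4) = 484.5/7.5 = 64.6 mL/cmH2O.
τ = R × C = 24.706 × 0.0646 L/cmH2O = 1.596 s.
Fraction remaining = e^(−Te/τ) = e^(−2.82/1.596) = 0.1709.
Trapped volume = 484.5 × 0.1709 = 82.801 mL.

83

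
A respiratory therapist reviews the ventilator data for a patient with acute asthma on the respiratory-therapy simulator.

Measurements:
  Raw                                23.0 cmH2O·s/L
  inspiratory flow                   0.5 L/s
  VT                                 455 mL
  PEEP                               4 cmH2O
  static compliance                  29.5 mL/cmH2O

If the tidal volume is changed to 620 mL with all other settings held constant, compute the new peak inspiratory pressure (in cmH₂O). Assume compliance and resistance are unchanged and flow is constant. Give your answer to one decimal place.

PIP = Vt/C + R·V̇ + PEEP (constant-flow equation of motion).
Only the elastic term changes: ΔPIP = ΔVt / C = (620 − 455) / 29.5 = 5.593 cmH2O.
Original PIP = 455/29.5 + 23.0×0.5 + 4 = 30.924 cmH2O; new PIP = 30.924 + (5.593) = 36.517 cmH2O.

36.5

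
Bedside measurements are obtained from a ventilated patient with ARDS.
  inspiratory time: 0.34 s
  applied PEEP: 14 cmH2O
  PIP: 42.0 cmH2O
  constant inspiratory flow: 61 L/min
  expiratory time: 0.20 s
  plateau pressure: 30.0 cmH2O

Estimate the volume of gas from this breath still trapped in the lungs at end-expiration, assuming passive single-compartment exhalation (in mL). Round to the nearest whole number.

Flow: 61 L/min ÷ 60 = 1.0167 L/s.
Vt = flow × Ti = 1.0167 L/s × 0.34 s × 1000 mL/L = 345.68 mL.
R = (PIP − Pplat)/V̇ = (42.0 − 30.0) / 1.0167 = 12.0/1.0167 = 11.803 cmH2O·s/L.
C = Vt/(Pplat − PEEP) = 345.68 / (30.0 − 14) = 345.68/16.0 = 21.605 mL/cmH2O.
τ = R × C = 11.803 × 0.02161 L/cmH2O = 0.2551 s.
Fraction remaining = e^(−Te/τ) = e^(−0.20/0.2551) = 0.4566.
Trapped volume = 345.68 × 0.4566 = 157.84 mL.

158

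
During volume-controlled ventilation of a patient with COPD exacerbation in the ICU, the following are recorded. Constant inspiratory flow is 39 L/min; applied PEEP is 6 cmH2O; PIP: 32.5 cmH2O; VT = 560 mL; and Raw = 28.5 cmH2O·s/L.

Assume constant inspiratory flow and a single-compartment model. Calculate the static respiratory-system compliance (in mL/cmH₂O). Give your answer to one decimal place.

70.2

Flow: 39 L/min ÷ 60 = 0.65 L/s.
Equation of motion (constant flow): PIP = Vt/C + R·V̇ + PEEP.
Vt/C = PIP − R·V̇ − PEEP = 32.5 − 28.5×0.65 − 6 = 32.5 − 18.525 − 6 = 7.975 cmH2O.
C = Vt / 7.975 = 560 / 7.975 = 70.219 mL/cmH2O.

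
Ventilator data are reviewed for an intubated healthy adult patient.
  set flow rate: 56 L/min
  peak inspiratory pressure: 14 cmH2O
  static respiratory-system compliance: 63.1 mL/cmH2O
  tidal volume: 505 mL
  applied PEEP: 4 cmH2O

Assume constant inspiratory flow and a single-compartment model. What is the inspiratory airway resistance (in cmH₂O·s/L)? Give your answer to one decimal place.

2.1

Flow: 56 L/min ÷ 60 = 0.9333 L/s.
Equation of motion (constant flow): PIP = Vt/C + R·V̇ + PEEP.
R·V̇ = PIP − Vt/C − PEEP = 14 − 505/63.1 − 4 = 14 − 8.003 − 4 = 1.997 cmH2O.
R = 1.997 / 0.9333 = 2.14 cmH2O·s/L.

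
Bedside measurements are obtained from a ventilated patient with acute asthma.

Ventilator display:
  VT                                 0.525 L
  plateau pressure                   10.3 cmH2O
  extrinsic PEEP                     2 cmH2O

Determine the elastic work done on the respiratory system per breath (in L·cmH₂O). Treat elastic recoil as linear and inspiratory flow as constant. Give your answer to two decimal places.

Elastic work ≈ ½ × (Pplat − PEEP) × Vt = 0.5 × (10.3 − 2) × 0.525 L = 0.5 × 8.3 × 0.525 = 2.179 L·cmH2O.

2.18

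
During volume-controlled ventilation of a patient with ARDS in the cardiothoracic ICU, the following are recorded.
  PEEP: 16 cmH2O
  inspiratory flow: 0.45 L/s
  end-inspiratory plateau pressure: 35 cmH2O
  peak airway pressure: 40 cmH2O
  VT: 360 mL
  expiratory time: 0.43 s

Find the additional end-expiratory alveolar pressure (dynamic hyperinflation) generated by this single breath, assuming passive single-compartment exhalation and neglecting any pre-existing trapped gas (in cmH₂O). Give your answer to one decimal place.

R = (PIP − Pplat)/V̇ = (40 − 35) / 0.45 = 5.0/0.45 = 11.111 cmH2O·s/L.
C = Vt/(Pplat − PEEP) = 360.0 / (35 − 16) = 360.0/19.0 = 18.947 mL/cmH2O.
τ = R × C = 11.111 × 0.01895 L/cmH2O = 0.2106 s.
Fraction remaining = e^(−Te/τ) = e^(−0.43/0.2106) = 0.1298; trapped volume = 360.0 × 0.1298 = 46.728 mL.
Additional alveolar pressure from trapping ≈ V_trapped / C = 46.728 / 18.947 = 2.466 cmH2O.

2.5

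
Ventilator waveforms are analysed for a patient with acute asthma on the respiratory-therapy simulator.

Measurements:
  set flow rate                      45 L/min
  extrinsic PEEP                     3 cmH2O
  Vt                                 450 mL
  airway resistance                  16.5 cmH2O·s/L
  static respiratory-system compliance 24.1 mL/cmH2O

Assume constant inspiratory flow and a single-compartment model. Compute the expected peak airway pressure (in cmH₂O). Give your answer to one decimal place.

Flow: 45 L/min ÷ 60 = 0.75 L/s.
Equation of motion (constant flow): PIP = Vt/C + R·V̇ + PEEP.
PIP = 450/24.1 + 16.5×0.75 + 3 = 18.672 + 12.375 + 3 = 34.047 cmH2O.

34.0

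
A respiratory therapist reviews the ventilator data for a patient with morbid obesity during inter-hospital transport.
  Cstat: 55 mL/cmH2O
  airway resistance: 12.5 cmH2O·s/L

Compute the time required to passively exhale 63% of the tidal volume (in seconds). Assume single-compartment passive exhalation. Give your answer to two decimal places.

τ = R × C = 12.5 × 55 mL/cmH2O = 12.5 × 0.055 L/cmH2O = 0.6875 s.
Exhaled fraction f = 1 − e^(−t/τ) → t = −τ·ln(1 − f) = −0.6875·ln(0.37) = 0.6835 s.

0.68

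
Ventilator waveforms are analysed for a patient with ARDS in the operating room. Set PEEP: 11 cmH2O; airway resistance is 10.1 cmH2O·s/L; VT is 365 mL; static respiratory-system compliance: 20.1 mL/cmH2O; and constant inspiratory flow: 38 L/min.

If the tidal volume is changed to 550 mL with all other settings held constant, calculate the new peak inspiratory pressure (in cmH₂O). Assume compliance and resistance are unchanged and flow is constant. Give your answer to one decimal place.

44.8

Flow: 38 L/min ÷ 60 = 0.6333 L/s.
PIP = Vt/C + R·V̇ + PEEP (constant-flow equation of motion).
Only the elastic term changes: ΔPIP = ΔVt / C = (550 − 365) / 20.1 = 9.204 cmH2O.
Original PIP = 365/20.1 + 10.1×0.6333 + 11 = 35.556 cmH2O; new PIP = 35.556 + (9.204) = 44.76 cmH2O.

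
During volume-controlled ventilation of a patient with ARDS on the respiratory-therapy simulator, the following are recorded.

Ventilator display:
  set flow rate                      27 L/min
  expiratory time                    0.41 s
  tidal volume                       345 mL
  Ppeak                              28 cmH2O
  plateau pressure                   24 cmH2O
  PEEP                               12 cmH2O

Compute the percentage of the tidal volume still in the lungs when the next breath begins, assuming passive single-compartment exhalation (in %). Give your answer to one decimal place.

20.1

Flow: 27 L/min ÷ 60 = 0.45 L/s.
R = (PIP − Pplat)/V̇ = (28 − 24) / 0.45 = 4.0/0.45 = 8.889 cmH2O·s/L.
C = Vt/(Pplat − PEEP) = 345.0 / (24 − 12) = 345.0/12.0 = 28.75 mL/cmH2O.
τ = R × C = 8.889 × 0.02875 L/cmH2O = 0.2556 s.
Fraction remaining at end-expiration = e^(−Te/τ) = e^(−0.41/0.2556) = 0.2011 → 20.11%.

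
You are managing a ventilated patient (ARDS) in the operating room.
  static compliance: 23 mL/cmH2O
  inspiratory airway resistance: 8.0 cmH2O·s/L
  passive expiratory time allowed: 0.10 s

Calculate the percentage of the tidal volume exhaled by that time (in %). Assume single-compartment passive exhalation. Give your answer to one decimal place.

τ = R × C = 8.0 × 23 mL/cmH2O = 8.0 × 0.023 L/cmH2O = 0.184 s.
Passive exhalation: V(t)/V₀ = e^(−t/τ) = e^(−0.10/0.184) = 0.5807.
Fraction exhaled = 1 − 0.5807 = 0.4193 → 41.93%.

41.9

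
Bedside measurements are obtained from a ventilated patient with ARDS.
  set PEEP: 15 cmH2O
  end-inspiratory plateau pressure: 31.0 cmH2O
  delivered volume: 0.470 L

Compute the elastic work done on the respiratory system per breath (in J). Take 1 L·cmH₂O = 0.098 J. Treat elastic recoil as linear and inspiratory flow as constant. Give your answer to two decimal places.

Elastic work ≈ ½ × (Pplat − PEEP) × Vt = 0.5 × (31.0 − 15) × 0.470 L = 0.5 × 16.0 × 0.470 = 3.76 L·cmH2O.
× 0.098 J/(L·cmH2O) → 0.3685 J.

0.37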